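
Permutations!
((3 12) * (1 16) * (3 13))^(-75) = ((1 16)(3 12 13))^(-75) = (1 16)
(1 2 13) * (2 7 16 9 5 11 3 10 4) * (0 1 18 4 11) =(0 1 7 16 9 5)(2 13 18 4)(3 10 11) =[1, 7, 13, 10, 2, 0, 6, 16, 8, 5, 11, 3, 12, 18, 14, 15, 9, 17, 4]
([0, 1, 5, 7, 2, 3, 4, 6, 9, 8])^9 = (2 7)(3 4)(5 6)(8 9)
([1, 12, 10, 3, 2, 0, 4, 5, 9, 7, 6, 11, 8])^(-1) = (0 5 7 9 8 12 1)(2 4 6 10)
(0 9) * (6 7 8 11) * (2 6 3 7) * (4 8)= (0 9)(2 6)(3 7 4 8 11)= [9, 1, 6, 7, 8, 5, 2, 4, 11, 0, 10, 3]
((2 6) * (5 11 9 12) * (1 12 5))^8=(12)(5 9 11)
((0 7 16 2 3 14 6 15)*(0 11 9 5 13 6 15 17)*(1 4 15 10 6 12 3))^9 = ((0 7 16 2 1 4 15 11 9 5 13 12 3 14 10 6 17))^9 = (0 5 7 13 16 12 2 3 1 14 4 10 15 6 11 17 9)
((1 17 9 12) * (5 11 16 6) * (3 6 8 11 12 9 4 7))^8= ((1 17 4 7 3 6 5 12)(8 11 16))^8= (17)(8 16 11)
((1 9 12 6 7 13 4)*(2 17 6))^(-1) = ((1 9 12 2 17 6 7 13 4))^(-1) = (1 4 13 7 6 17 2 12 9)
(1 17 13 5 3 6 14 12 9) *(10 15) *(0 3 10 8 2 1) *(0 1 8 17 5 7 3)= (1 5 10 15 17 13 7 3 6 14 12 9)(2 8)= [0, 5, 8, 6, 4, 10, 14, 3, 2, 1, 15, 11, 9, 7, 12, 17, 16, 13]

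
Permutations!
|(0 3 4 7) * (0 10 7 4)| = |(0 3)(7 10)| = 2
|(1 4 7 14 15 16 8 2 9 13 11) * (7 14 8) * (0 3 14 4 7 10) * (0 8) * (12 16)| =|(0 3 14 15 12 16 10 8 2 9 13 11 1 7)| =14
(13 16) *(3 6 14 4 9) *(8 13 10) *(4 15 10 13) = (3 6 14 15 10 8 4 9)(13 16) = [0, 1, 2, 6, 9, 5, 14, 7, 4, 3, 8, 11, 12, 16, 15, 10, 13]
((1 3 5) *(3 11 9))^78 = (1 3 11 5 9)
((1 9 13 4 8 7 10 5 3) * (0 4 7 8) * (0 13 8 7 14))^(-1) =((0 4 13 14)(1 9 8 7 10 5 3))^(-1) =(0 14 13 4)(1 3 5 10 7 8 9)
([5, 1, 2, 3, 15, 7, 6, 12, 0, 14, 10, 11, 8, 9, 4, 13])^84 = [8, 1, 2, 3, 14, 0, 6, 5, 12, 13, 10, 11, 7, 15, 9, 4]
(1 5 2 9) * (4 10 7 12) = [0, 5, 9, 3, 10, 2, 6, 12, 8, 1, 7, 11, 4] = (1 5 2 9)(4 10 7 12)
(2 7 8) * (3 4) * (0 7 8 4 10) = (0 7 4 3 10)(2 8) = [7, 1, 8, 10, 3, 5, 6, 4, 2, 9, 0]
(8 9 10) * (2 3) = [0, 1, 3, 2, 4, 5, 6, 7, 9, 10, 8] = (2 3)(8 9 10)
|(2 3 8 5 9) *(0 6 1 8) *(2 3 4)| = 14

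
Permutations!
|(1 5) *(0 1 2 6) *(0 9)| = |(0 1 5 2 6 9)| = 6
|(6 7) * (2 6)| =|(2 6 7)| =3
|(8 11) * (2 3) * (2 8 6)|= 5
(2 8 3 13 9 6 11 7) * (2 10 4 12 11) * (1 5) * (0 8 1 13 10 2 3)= (0 8)(1 5 13 9 6 3 10 4 12 11 7 2)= [8, 5, 1, 10, 12, 13, 3, 2, 0, 6, 4, 7, 11, 9]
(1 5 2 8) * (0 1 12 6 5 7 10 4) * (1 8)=(0 8 12 6 5 2 1 7 10 4)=[8, 7, 1, 3, 0, 2, 5, 10, 12, 9, 4, 11, 6]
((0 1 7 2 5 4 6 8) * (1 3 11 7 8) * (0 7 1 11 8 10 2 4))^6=(0 11 3 1 8 10 7 2 4 5 6)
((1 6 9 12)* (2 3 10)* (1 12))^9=(12)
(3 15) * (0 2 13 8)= [2, 1, 13, 15, 4, 5, 6, 7, 0, 9, 10, 11, 12, 8, 14, 3]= (0 2 13 8)(3 15)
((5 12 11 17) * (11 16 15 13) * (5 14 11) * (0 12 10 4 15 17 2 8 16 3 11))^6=(0 16 11)(2 12 17)(3 14 8)(4 15 13 5 10)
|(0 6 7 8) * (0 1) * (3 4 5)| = 15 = |(0 6 7 8 1)(3 4 5)|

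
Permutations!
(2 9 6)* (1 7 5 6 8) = (1 7 5 6 2 9 8) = [0, 7, 9, 3, 4, 6, 2, 5, 1, 8]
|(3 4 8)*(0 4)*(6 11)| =4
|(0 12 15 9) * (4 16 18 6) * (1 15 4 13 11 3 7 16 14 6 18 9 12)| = 13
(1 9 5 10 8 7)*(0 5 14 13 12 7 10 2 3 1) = (0 5 2 3 1 9 14 13 12 7)(8 10) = [5, 9, 3, 1, 4, 2, 6, 0, 10, 14, 8, 11, 7, 12, 13]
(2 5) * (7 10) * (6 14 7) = (2 5)(6 14 7 10) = [0, 1, 5, 3, 4, 2, 14, 10, 8, 9, 6, 11, 12, 13, 7]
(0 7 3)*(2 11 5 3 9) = (0 7 9 2 11 5 3) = [7, 1, 11, 0, 4, 3, 6, 9, 8, 2, 10, 5]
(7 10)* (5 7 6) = [0, 1, 2, 3, 4, 7, 5, 10, 8, 9, 6] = (5 7 10 6)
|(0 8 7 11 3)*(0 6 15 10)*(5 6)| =|(0 8 7 11 3 5 6 15 10)| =9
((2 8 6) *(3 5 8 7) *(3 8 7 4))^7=((2 4 3 5 7 8 6))^7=(8)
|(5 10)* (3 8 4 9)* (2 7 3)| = 6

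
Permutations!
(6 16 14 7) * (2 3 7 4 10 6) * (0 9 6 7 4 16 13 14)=(0 9 6 13 14 16)(2 3 4 10 7)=[9, 1, 3, 4, 10, 5, 13, 2, 8, 6, 7, 11, 12, 14, 16, 15, 0]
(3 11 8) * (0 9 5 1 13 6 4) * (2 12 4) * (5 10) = (0 9 10 5 1 13 6 2 12 4)(3 11 8) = [9, 13, 12, 11, 0, 1, 2, 7, 3, 10, 5, 8, 4, 6]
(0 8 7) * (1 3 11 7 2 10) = (0 8 2 10 1 3 11 7) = [8, 3, 10, 11, 4, 5, 6, 0, 2, 9, 1, 7]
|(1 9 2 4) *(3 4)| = |(1 9 2 3 4)| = 5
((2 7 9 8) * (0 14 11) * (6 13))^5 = ((0 14 11)(2 7 9 8)(6 13))^5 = (0 11 14)(2 7 9 8)(6 13)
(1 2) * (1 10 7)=(1 2 10 7)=[0, 2, 10, 3, 4, 5, 6, 1, 8, 9, 7]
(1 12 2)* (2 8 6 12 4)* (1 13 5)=[0, 4, 13, 3, 2, 1, 12, 7, 6, 9, 10, 11, 8, 5]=(1 4 2 13 5)(6 12 8)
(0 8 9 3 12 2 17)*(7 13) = [8, 1, 17, 12, 4, 5, 6, 13, 9, 3, 10, 11, 2, 7, 14, 15, 16, 0] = (0 8 9 3 12 2 17)(7 13)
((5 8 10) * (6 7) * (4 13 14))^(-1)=((4 13 14)(5 8 10)(6 7))^(-1)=(4 14 13)(5 10 8)(6 7)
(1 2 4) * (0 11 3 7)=(0 11 3 7)(1 2 4)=[11, 2, 4, 7, 1, 5, 6, 0, 8, 9, 10, 3]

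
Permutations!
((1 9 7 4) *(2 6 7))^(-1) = (1 4 7 6 2 9)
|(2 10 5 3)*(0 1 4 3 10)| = |(0 1 4 3 2)(5 10)| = 10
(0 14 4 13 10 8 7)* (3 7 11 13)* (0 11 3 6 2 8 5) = (0 14 4 6 2 8 3 7 11 13 10 5) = [14, 1, 8, 7, 6, 0, 2, 11, 3, 9, 5, 13, 12, 10, 4]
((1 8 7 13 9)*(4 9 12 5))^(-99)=((1 8 7 13 12 5 4 9))^(-99)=(1 5 7 9 12 8 4 13)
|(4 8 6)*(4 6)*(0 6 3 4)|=|(0 6 3 4 8)|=5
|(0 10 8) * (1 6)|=6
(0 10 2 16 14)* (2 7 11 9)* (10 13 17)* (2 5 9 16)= (0 13 17 10 7 11 16 14)(5 9)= [13, 1, 2, 3, 4, 9, 6, 11, 8, 5, 7, 16, 12, 17, 0, 15, 14, 10]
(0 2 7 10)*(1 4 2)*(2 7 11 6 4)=[1, 2, 11, 3, 7, 5, 4, 10, 8, 9, 0, 6]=(0 1 2 11 6 4 7 10)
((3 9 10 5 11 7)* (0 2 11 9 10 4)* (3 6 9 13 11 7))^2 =((0 2 7 6 9 4)(3 10 5 13 11))^2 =(0 7 9)(2 6 4)(3 5 11 10 13)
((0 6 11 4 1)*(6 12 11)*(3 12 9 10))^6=(0 4 12 10)(1 11 3 9)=((0 9 10 3 12 11 4 1))^6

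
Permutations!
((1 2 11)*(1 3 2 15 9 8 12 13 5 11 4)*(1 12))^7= (1 8 9 15)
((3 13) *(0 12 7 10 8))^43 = (0 10 12 8 7)(3 13)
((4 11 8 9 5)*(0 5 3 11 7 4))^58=(3 8)(9 11)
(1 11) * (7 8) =[0, 11, 2, 3, 4, 5, 6, 8, 7, 9, 10, 1] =(1 11)(7 8)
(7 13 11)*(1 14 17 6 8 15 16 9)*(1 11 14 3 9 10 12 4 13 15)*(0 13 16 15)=(0 13 14 17 6 8 1 3 9 11 7)(4 16 10 12)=[13, 3, 2, 9, 16, 5, 8, 0, 1, 11, 12, 7, 4, 14, 17, 15, 10, 6]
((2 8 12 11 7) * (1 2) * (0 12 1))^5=((0 12 11 7)(1 2 8))^5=(0 12 11 7)(1 8 2)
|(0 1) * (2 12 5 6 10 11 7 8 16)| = 18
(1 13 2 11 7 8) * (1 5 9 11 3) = [0, 13, 3, 1, 4, 9, 6, 8, 5, 11, 10, 7, 12, 2] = (1 13 2 3)(5 9 11 7 8)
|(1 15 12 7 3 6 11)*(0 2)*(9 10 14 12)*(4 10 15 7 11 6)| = 8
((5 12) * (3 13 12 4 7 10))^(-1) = (3 10 7 4 5 12 13)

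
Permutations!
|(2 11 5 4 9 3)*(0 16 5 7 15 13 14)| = 12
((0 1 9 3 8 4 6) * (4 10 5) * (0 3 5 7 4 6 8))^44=((0 1 9 5 6 3)(4 8 10 7))^44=(10)(0 9 6)(1 5 3)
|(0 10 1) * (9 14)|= |(0 10 1)(9 14)|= 6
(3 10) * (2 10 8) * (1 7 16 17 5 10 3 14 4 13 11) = (1 7 16 17 5 10 14 4 13 11)(2 3 8) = [0, 7, 3, 8, 13, 10, 6, 16, 2, 9, 14, 1, 12, 11, 4, 15, 17, 5]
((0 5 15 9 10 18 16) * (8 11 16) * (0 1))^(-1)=(0 1 16 11 8 18 10 9 15 5)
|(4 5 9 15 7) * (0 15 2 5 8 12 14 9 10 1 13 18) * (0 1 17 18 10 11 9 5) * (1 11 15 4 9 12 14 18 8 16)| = 42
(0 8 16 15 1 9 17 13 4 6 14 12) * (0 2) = [8, 9, 0, 3, 6, 5, 14, 7, 16, 17, 10, 11, 2, 4, 12, 1, 15, 13] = (0 8 16 15 1 9 17 13 4 6 14 12 2)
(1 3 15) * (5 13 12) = (1 3 15)(5 13 12) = [0, 3, 2, 15, 4, 13, 6, 7, 8, 9, 10, 11, 5, 12, 14, 1]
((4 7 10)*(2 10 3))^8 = ((2 10 4 7 3))^8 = (2 7 10 3 4)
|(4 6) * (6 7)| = 3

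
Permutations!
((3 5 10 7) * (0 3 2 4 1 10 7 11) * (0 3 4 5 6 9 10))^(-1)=((0 4 1)(2 5 7)(3 6 9 10 11))^(-1)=(0 1 4)(2 7 5)(3 11 10 9 6)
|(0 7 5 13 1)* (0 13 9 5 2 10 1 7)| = 10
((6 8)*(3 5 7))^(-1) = (3 7 5)(6 8)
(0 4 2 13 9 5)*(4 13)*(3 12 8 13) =(0 3 12 8 13 9 5)(2 4) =[3, 1, 4, 12, 2, 0, 6, 7, 13, 5, 10, 11, 8, 9]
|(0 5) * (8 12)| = 2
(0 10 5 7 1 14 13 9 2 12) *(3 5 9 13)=(0 10 9 2 12)(1 14 3 5 7)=[10, 14, 12, 5, 4, 7, 6, 1, 8, 2, 9, 11, 0, 13, 3]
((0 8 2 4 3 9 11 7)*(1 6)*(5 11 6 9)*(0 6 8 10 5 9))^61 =(0 6 11 10 1 7 5)(2 4 3 9 8)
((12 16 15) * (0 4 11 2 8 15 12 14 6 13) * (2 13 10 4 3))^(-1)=(0 13 11 4 10 6 14 15 8 2 3)(12 16)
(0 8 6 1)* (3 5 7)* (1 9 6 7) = (0 8 7 3 5 1)(6 9) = [8, 0, 2, 5, 4, 1, 9, 3, 7, 6]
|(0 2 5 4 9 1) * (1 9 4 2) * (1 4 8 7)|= 10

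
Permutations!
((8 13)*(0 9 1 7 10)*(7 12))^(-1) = (0 10 7 12 1 9)(8 13) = ((0 9 1 12 7 10)(8 13))^(-1)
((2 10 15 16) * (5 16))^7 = ((2 10 15 5 16))^7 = (2 15 16 10 5)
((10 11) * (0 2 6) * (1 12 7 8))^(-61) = (0 6 2)(1 8 7 12)(10 11)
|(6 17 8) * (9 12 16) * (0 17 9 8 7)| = 15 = |(0 17 7)(6 9 12 16 8)|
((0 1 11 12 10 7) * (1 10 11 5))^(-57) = (1 5)(11 12)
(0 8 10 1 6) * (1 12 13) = (0 8 10 12 13 1 6) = [8, 6, 2, 3, 4, 5, 0, 7, 10, 9, 12, 11, 13, 1]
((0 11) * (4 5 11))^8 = (11)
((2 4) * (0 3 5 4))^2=(0 5 2 3 4)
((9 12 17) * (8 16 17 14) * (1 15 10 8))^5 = ((1 15 10 8 16 17 9 12 14))^5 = (1 17 15 9 10 12 8 14 16)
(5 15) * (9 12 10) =(5 15)(9 12 10) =[0, 1, 2, 3, 4, 15, 6, 7, 8, 12, 9, 11, 10, 13, 14, 5]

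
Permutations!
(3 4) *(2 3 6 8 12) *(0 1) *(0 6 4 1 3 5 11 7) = [3, 6, 5, 1, 4, 11, 8, 0, 12, 9, 10, 7, 2] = (0 3 1 6 8 12 2 5 11 7)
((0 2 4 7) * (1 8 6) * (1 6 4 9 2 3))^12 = (9)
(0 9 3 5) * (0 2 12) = [9, 1, 12, 5, 4, 2, 6, 7, 8, 3, 10, 11, 0] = (0 9 3 5 2 12)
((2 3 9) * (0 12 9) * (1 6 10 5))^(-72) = ((0 12 9 2 3)(1 6 10 5))^(-72) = (0 2 12 3 9)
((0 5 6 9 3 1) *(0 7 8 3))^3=((0 5 6 9)(1 7 8 3))^3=(0 9 6 5)(1 3 8 7)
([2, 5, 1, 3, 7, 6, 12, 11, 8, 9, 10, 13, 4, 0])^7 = (0 7 6 2 11 12 1 13 4 5)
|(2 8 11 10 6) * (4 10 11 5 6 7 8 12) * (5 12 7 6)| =7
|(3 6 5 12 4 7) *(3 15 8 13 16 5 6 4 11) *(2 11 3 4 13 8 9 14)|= 35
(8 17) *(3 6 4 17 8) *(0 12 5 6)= (0 12 5 6 4 17 3)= [12, 1, 2, 0, 17, 6, 4, 7, 8, 9, 10, 11, 5, 13, 14, 15, 16, 3]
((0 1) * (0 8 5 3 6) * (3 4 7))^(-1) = (0 6 3 7 4 5 8 1)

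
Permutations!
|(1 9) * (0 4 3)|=6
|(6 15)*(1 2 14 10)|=4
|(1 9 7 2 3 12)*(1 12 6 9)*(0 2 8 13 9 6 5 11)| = 20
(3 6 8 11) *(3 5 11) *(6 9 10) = [0, 1, 2, 9, 4, 11, 8, 7, 3, 10, 6, 5] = (3 9 10 6 8)(5 11)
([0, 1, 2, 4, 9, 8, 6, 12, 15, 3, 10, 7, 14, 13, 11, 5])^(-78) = [0, 1, 2, 3, 4, 5, 6, 14, 8, 9, 10, 12, 11, 13, 7, 15]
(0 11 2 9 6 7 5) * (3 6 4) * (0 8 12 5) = (0 11 2 9 4 3 6 7)(5 8 12) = [11, 1, 9, 6, 3, 8, 7, 0, 12, 4, 10, 2, 5]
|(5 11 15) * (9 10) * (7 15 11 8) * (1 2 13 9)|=|(1 2 13 9 10)(5 8 7 15)|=20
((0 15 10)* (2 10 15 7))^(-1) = (15)(0 10 2 7) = ((15)(0 7 2 10))^(-1)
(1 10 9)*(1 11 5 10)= (5 10 9 11)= [0, 1, 2, 3, 4, 10, 6, 7, 8, 11, 9, 5]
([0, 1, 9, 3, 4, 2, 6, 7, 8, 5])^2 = [0, 1, 5, 3, 4, 9, 6, 7, 8, 2]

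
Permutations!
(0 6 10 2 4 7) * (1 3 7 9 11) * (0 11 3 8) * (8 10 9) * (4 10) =(0 6 9 3 7 11 1 4 8)(2 10) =[6, 4, 10, 7, 8, 5, 9, 11, 0, 3, 2, 1]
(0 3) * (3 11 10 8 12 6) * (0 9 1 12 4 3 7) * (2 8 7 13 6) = (0 11 10 7)(1 12 2 8 4 3 9)(6 13) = [11, 12, 8, 9, 3, 5, 13, 0, 4, 1, 7, 10, 2, 6]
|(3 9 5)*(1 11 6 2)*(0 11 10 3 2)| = |(0 11 6)(1 10 3 9 5 2)| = 6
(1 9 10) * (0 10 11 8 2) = (0 10 1 9 11 8 2) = [10, 9, 0, 3, 4, 5, 6, 7, 2, 11, 1, 8]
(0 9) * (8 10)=[9, 1, 2, 3, 4, 5, 6, 7, 10, 0, 8]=(0 9)(8 10)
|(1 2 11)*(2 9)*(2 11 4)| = 6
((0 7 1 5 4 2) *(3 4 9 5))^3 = (0 3)(1 2)(4 7)(5 9)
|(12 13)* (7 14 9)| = 6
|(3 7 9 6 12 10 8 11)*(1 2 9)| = |(1 2 9 6 12 10 8 11 3 7)| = 10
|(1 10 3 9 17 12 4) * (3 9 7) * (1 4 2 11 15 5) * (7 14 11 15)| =8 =|(1 10 9 17 12 2 15 5)(3 14 11 7)|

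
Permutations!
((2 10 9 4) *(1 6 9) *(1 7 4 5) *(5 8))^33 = ((1 6 9 8 5)(2 10 7 4))^33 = (1 8 6 5 9)(2 10 7 4)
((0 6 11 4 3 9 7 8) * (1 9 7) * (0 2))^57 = ((0 6 11 4 3 7 8 2)(1 9))^57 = (0 6 11 4 3 7 8 2)(1 9)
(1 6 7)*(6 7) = (1 7) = [0, 7, 2, 3, 4, 5, 6, 1]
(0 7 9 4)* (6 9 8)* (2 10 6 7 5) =(0 5 2 10 6 9 4)(7 8) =[5, 1, 10, 3, 0, 2, 9, 8, 7, 4, 6]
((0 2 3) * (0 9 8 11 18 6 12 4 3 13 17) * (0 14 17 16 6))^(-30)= ((0 2 13 16 6 12 4 3 9 8 11 18)(14 17))^(-30)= (0 4)(2 3)(6 11)(8 16)(9 13)(12 18)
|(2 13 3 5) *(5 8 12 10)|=|(2 13 3 8 12 10 5)|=7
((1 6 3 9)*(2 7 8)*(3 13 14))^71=((1 6 13 14 3 9)(2 7 8))^71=(1 9 3 14 13 6)(2 8 7)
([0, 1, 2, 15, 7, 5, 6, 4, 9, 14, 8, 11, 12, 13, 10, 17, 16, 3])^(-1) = [0, 1, 2, 17, 7, 5, 6, 4, 10, 8, 14, 11, 12, 13, 9, 3, 16, 15]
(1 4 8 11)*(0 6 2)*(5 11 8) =(0 6 2)(1 4 5 11) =[6, 4, 0, 3, 5, 11, 2, 7, 8, 9, 10, 1]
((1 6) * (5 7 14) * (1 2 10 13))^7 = (1 2 13 6 10)(5 7 14)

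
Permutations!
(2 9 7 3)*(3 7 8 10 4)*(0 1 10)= (0 1 10 4 3 2 9 8)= [1, 10, 9, 2, 3, 5, 6, 7, 0, 8, 4]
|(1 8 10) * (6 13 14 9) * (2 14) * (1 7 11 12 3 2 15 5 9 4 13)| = |(1 8 10 7 11 12 3 2 14 4 13 15 5 9 6)| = 15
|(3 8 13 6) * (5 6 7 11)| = 7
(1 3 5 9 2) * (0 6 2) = (0 6 2 1 3 5 9) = [6, 3, 1, 5, 4, 9, 2, 7, 8, 0]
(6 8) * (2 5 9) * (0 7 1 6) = [7, 6, 5, 3, 4, 9, 8, 1, 0, 2] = (0 7 1 6 8)(2 5 9)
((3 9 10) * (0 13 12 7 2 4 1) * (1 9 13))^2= ((0 1)(2 4 9 10 3 13 12 7))^2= (2 9 3 12)(4 10 13 7)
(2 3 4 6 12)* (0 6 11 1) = (0 6 12 2 3 4 11 1) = [6, 0, 3, 4, 11, 5, 12, 7, 8, 9, 10, 1, 2]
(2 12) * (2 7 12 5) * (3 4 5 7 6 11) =[0, 1, 7, 4, 5, 2, 11, 12, 8, 9, 10, 3, 6] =(2 7 12 6 11 3 4 5)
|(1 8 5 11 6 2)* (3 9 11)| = |(1 8 5 3 9 11 6 2)| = 8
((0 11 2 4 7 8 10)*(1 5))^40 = (0 8 4 11 10 7 2)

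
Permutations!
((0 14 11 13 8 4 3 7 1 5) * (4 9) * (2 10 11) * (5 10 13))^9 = (0 1 9 14 10 4 2 11 3 13 5 7 8)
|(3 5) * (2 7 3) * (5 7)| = 2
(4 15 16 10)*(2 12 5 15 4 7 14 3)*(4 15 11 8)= [0, 1, 12, 2, 15, 11, 6, 14, 4, 9, 7, 8, 5, 13, 3, 16, 10]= (2 12 5 11 8 4 15 16 10 7 14 3)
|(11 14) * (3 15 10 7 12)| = 10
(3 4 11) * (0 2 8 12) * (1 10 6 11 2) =(0 1 10 6 11 3 4 2 8 12) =[1, 10, 8, 4, 2, 5, 11, 7, 12, 9, 6, 3, 0]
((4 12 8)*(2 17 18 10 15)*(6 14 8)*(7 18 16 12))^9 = ((2 17 16 12 6 14 8 4 7 18 10 15))^9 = (2 18 8 12)(4 6 17 10)(7 14 16 15)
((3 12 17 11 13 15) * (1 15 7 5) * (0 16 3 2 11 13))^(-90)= ((0 16 3 12 17 13 7 5 1 15 2 11))^(-90)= (0 7)(1 3)(2 17)(5 16)(11 13)(12 15)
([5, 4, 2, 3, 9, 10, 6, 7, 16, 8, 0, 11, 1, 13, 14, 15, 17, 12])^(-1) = (0 10 5)(1 12 17 16 8 9 4)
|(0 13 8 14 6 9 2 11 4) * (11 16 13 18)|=|(0 18 11 4)(2 16 13 8 14 6 9)|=28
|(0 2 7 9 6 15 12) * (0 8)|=|(0 2 7 9 6 15 12 8)|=8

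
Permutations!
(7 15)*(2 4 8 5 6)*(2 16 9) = (2 4 8 5 6 16 9)(7 15) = [0, 1, 4, 3, 8, 6, 16, 15, 5, 2, 10, 11, 12, 13, 14, 7, 9]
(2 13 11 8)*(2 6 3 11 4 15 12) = (2 13 4 15 12)(3 11 8 6) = [0, 1, 13, 11, 15, 5, 3, 7, 6, 9, 10, 8, 2, 4, 14, 12]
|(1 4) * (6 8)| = 2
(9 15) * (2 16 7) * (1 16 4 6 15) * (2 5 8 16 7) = [0, 7, 4, 3, 6, 8, 15, 5, 16, 1, 10, 11, 12, 13, 14, 9, 2] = (1 7 5 8 16 2 4 6 15 9)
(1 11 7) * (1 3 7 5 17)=(1 11 5 17)(3 7)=[0, 11, 2, 7, 4, 17, 6, 3, 8, 9, 10, 5, 12, 13, 14, 15, 16, 1]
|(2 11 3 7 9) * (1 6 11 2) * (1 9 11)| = 6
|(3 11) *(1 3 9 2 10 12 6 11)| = |(1 3)(2 10 12 6 11 9)| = 6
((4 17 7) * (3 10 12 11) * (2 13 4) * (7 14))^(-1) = (2 7 14 17 4 13)(3 11 12 10)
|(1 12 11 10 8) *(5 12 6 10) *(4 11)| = 4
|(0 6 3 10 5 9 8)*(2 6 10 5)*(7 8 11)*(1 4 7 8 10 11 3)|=|(0 11 8)(1 4 7 10 2 6)(3 5 9)|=6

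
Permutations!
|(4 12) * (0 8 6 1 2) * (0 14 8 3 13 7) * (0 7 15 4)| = |(0 3 13 15 4 12)(1 2 14 8 6)| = 30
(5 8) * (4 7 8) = (4 7 8 5) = [0, 1, 2, 3, 7, 4, 6, 8, 5]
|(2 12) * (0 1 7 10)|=4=|(0 1 7 10)(2 12)|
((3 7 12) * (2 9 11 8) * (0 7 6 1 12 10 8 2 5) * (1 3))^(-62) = (12)(0 8 7 5 10)(2 9 11)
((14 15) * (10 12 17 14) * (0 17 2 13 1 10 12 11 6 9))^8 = ((0 17 14 15 12 2 13 1 10 11 6 9))^8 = (0 10 12)(1 15 9)(2 17 11)(6 13 14)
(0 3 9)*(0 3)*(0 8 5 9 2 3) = (0 8 5 9)(2 3) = [8, 1, 3, 2, 4, 9, 6, 7, 5, 0]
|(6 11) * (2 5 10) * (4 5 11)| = |(2 11 6 4 5 10)| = 6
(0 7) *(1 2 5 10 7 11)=(0 11 1 2 5 10 7)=[11, 2, 5, 3, 4, 10, 6, 0, 8, 9, 7, 1]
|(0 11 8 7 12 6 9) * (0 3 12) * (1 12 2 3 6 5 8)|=14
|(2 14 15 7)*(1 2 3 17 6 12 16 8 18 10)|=|(1 2 14 15 7 3 17 6 12 16 8 18 10)|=13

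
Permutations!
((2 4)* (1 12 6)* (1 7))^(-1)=((1 12 6 7)(2 4))^(-1)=(1 7 6 12)(2 4)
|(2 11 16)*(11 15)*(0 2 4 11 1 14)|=15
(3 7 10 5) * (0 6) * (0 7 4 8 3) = (0 6 7 10 5)(3 4 8) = [6, 1, 2, 4, 8, 0, 7, 10, 3, 9, 5]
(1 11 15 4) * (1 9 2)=[0, 11, 1, 3, 9, 5, 6, 7, 8, 2, 10, 15, 12, 13, 14, 4]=(1 11 15 4 9 2)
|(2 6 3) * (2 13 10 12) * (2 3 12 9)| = 7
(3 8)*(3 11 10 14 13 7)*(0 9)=(0 9)(3 8 11 10 14 13 7)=[9, 1, 2, 8, 4, 5, 6, 3, 11, 0, 14, 10, 12, 7, 13]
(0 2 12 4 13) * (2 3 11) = [3, 1, 12, 11, 13, 5, 6, 7, 8, 9, 10, 2, 4, 0] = (0 3 11 2 12 4 13)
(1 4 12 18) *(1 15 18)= [0, 4, 2, 3, 12, 5, 6, 7, 8, 9, 10, 11, 1, 13, 14, 18, 16, 17, 15]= (1 4 12)(15 18)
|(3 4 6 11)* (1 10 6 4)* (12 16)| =10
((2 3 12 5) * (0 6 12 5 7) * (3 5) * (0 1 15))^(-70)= (0 12 1)(6 7 15)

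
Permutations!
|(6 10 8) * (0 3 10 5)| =|(0 3 10 8 6 5)| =6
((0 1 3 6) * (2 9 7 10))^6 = (0 3)(1 6)(2 7)(9 10)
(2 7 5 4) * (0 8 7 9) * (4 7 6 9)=(0 8 6 9)(2 4)(5 7)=[8, 1, 4, 3, 2, 7, 9, 5, 6, 0]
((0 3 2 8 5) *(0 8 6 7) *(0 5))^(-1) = (0 8 5 7 6 2 3)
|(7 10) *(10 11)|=3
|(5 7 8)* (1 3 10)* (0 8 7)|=|(0 8 5)(1 3 10)|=3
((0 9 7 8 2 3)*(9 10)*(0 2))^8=(0 7 10 8 9)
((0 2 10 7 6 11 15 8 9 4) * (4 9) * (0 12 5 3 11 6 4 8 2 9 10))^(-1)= (0 2 15 11 3 5 12 4 7 10 9)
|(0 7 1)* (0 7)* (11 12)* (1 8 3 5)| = 10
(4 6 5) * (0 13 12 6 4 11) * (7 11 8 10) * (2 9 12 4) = [13, 1, 9, 3, 2, 8, 5, 11, 10, 12, 7, 0, 6, 4] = (0 13 4 2 9 12 6 5 8 10 7 11)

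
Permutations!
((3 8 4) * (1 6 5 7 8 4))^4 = (1 8 7 5 6) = ((1 6 5 7 8)(3 4))^4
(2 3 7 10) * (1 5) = [0, 5, 3, 7, 4, 1, 6, 10, 8, 9, 2] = (1 5)(2 3 7 10)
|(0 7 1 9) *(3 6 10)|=12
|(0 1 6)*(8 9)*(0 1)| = |(1 6)(8 9)| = 2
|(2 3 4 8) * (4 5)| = 5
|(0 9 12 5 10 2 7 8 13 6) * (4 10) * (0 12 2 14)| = 12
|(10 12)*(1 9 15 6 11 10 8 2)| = |(1 9 15 6 11 10 12 8 2)| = 9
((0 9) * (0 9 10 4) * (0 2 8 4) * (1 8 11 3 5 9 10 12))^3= (0 8 11 9 12 4 3 10 1 2 5)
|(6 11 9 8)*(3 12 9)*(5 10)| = 6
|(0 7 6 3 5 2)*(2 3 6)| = |(0 7 2)(3 5)| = 6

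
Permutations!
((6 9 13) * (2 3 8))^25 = (2 3 8)(6 9 13)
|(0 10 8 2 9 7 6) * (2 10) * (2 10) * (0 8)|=10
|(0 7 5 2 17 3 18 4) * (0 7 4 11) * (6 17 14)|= |(0 4 7 5 2 14 6 17 3 18 11)|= 11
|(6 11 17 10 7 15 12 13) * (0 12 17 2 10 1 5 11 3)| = 40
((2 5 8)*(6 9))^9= (6 9)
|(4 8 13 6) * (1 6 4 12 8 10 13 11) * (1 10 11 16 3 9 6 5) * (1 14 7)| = 12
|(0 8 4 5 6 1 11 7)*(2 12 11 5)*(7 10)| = 24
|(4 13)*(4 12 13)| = 2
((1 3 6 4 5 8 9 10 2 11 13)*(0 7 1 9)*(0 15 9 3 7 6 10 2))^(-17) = (0 2 4 13 8 10 9 6 11 5 3 15)(1 7)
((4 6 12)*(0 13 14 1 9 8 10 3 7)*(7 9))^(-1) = ((0 13 14 1 7)(3 9 8 10)(4 6 12))^(-1) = (0 7 1 14 13)(3 10 8 9)(4 12 6)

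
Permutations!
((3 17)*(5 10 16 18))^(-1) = (3 17)(5 18 16 10)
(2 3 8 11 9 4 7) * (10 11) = [0, 1, 3, 8, 7, 5, 6, 2, 10, 4, 11, 9] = (2 3 8 10 11 9 4 7)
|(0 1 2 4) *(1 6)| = 5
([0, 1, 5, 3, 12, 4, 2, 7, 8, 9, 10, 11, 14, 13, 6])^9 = (2 12)(4 6)(5 14)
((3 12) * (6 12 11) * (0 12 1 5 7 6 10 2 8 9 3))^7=(0 12)(1 6 7 5)(2 8 9 3 11 10)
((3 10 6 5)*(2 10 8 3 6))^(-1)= ((2 10)(3 8)(5 6))^(-1)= (2 10)(3 8)(5 6)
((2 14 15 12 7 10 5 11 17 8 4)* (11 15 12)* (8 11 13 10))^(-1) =(2 4 8 7 12 14)(5 10 13 15)(11 17)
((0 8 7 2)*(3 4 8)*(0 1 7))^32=(8)(1 2 7)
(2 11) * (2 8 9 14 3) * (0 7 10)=(0 7 10)(2 11 8 9 14 3)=[7, 1, 11, 2, 4, 5, 6, 10, 9, 14, 0, 8, 12, 13, 3]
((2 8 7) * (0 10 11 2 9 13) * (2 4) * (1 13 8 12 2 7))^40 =(0 7 13 4 1 11 8 10 9)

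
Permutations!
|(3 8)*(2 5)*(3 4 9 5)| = |(2 3 8 4 9 5)| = 6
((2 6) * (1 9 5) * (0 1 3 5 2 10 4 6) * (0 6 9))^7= (0 1)(2 10 9 6 4)(3 5)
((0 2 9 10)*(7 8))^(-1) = ((0 2 9 10)(7 8))^(-1) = (0 10 9 2)(7 8)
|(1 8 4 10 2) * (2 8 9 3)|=12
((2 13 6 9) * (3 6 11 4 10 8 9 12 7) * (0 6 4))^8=(0 9 3)(2 4 6)(7 11 8)(10 12 13)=((0 6 12 7 3 4 10 8 9 2 13 11))^8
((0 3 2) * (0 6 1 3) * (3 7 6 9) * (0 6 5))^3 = ((0 6 1 7 5)(2 9 3))^3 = (9)(0 7 6 5 1)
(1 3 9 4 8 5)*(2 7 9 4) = (1 3 4 8 5)(2 7 9) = [0, 3, 7, 4, 8, 1, 6, 9, 5, 2]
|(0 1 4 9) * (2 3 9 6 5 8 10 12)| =|(0 1 4 6 5 8 10 12 2 3 9)| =11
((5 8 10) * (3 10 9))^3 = ((3 10 5 8 9))^3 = (3 8 10 9 5)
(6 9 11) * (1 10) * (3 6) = (1 10)(3 6 9 11) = [0, 10, 2, 6, 4, 5, 9, 7, 8, 11, 1, 3]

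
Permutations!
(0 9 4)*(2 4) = [9, 1, 4, 3, 0, 5, 6, 7, 8, 2] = (0 9 2 4)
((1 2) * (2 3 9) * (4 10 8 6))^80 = ((1 3 9 2)(4 10 8 6))^80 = (10)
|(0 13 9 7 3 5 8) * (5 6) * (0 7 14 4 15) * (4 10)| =35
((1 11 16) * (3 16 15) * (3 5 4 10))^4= ((1 11 15 5 4 10 3 16))^4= (1 4)(3 15)(5 16)(10 11)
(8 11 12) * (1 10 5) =(1 10 5)(8 11 12) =[0, 10, 2, 3, 4, 1, 6, 7, 11, 9, 5, 12, 8]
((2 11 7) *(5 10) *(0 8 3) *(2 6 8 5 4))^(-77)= (0 4 7 3 10 11 8 5 2 6)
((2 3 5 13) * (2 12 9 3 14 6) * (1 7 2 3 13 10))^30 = (1 5 6 2)(3 14 7 10) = ((1 7 2 14 6 3 5 10)(9 13 12))^30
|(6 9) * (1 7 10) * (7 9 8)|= 6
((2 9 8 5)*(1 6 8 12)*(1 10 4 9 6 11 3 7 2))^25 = ((1 11 3 7 2 6 8 5)(4 9 12 10))^25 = (1 11 3 7 2 6 8 5)(4 9 12 10)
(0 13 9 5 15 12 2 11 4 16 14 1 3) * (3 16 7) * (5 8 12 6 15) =(0 13 9 8 12 2 11 4 7 3)(1 16 14)(6 15) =[13, 16, 11, 0, 7, 5, 15, 3, 12, 8, 10, 4, 2, 9, 1, 6, 14]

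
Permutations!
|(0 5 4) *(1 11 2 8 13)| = 15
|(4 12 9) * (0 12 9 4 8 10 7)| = |(0 12 4 9 8 10 7)| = 7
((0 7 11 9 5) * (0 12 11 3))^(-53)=(0 7 3)(5 9 11 12)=((0 7 3)(5 12 11 9))^(-53)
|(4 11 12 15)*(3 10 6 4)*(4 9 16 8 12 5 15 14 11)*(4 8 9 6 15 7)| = 42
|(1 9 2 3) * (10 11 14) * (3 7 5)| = 6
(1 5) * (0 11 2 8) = (0 11 2 8)(1 5) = [11, 5, 8, 3, 4, 1, 6, 7, 0, 9, 10, 2]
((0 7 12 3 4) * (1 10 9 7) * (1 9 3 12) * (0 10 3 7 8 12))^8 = (12)(1 10 3 7 4)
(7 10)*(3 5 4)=(3 5 4)(7 10)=[0, 1, 2, 5, 3, 4, 6, 10, 8, 9, 7]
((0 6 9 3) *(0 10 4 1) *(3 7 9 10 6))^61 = (0 3 6 10 4 1)(7 9)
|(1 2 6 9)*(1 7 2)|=4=|(2 6 9 7)|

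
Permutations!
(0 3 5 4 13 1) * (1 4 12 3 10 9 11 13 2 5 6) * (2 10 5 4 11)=[5, 0, 4, 6, 10, 12, 1, 7, 8, 2, 9, 13, 3, 11]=(0 5 12 3 6 1)(2 4 10 9)(11 13)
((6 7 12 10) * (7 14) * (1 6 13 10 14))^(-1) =((1 6)(7 12 14)(10 13))^(-1) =(1 6)(7 14 12)(10 13)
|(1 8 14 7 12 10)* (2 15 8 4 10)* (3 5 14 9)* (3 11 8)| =|(1 4 10)(2 15 3 5 14 7 12)(8 9 11)| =21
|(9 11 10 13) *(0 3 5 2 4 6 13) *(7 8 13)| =|(0 3 5 2 4 6 7 8 13 9 11 10)| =12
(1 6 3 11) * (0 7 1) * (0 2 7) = (1 6 3 11 2 7) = [0, 6, 7, 11, 4, 5, 3, 1, 8, 9, 10, 2]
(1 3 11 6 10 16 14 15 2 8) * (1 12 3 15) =(1 15 2 8 12 3 11 6 10 16 14) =[0, 15, 8, 11, 4, 5, 10, 7, 12, 9, 16, 6, 3, 13, 1, 2, 14]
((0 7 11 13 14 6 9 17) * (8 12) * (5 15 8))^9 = ((0 7 11 13 14 6 9 17)(5 15 8 12))^9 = (0 7 11 13 14 6 9 17)(5 15 8 12)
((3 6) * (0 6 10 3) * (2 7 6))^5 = (0 2 7 6)(3 10)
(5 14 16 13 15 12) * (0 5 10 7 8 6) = (0 5 14 16 13 15 12 10 7 8 6) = [5, 1, 2, 3, 4, 14, 0, 8, 6, 9, 7, 11, 10, 15, 16, 12, 13]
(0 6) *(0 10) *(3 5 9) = (0 6 10)(3 5 9) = [6, 1, 2, 5, 4, 9, 10, 7, 8, 3, 0]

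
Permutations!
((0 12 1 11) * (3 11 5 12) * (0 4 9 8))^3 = (12)(0 4)(3 9)(8 11)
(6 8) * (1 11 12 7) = (1 11 12 7)(6 8) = [0, 11, 2, 3, 4, 5, 8, 1, 6, 9, 10, 12, 7]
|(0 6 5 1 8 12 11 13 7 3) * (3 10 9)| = 12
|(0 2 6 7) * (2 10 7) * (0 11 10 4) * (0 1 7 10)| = |(0 4 1 7 11)(2 6)| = 10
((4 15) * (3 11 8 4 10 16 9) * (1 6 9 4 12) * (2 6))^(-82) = (1 8 3 6)(2 12 11 9)(4 10)(15 16)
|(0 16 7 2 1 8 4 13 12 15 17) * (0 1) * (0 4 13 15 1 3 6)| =36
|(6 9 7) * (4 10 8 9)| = 6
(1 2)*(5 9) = (1 2)(5 9) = [0, 2, 1, 3, 4, 9, 6, 7, 8, 5]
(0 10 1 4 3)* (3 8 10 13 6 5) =(0 13 6 5 3)(1 4 8 10) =[13, 4, 2, 0, 8, 3, 5, 7, 10, 9, 1, 11, 12, 6]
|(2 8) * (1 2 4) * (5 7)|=4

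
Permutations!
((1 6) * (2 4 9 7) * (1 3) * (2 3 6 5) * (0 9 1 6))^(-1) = ((0 9 7 3 6)(1 5 2 4))^(-1) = (0 6 3 7 9)(1 4 2 5)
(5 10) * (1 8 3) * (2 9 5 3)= (1 8 2 9 5 10 3)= [0, 8, 9, 1, 4, 10, 6, 7, 2, 5, 3]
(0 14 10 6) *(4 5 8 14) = (0 4 5 8 14 10 6) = [4, 1, 2, 3, 5, 8, 0, 7, 14, 9, 6, 11, 12, 13, 10]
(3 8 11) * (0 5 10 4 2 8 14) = (0 5 10 4 2 8 11 3 14) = [5, 1, 8, 14, 2, 10, 6, 7, 11, 9, 4, 3, 12, 13, 0]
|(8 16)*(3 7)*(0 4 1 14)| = 4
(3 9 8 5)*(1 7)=(1 7)(3 9 8 5)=[0, 7, 2, 9, 4, 3, 6, 1, 5, 8]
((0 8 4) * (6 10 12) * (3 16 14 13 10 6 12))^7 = (0 8 4)(3 14 10 16 13)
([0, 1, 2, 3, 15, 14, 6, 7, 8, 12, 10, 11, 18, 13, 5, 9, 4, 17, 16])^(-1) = (4 16 18 12 9 15)(5 14)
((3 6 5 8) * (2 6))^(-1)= (2 3 8 5 6)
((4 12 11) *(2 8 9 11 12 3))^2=(12)(2 9 4)(3 8 11)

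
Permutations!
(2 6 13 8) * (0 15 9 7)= (0 15 9 7)(2 6 13 8)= [15, 1, 6, 3, 4, 5, 13, 0, 2, 7, 10, 11, 12, 8, 14, 9]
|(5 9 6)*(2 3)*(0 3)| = 3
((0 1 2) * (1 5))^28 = (5)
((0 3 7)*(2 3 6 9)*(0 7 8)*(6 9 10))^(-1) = (0 8 3 2 9)(6 10)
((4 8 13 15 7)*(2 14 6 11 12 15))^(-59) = ((2 14 6 11 12 15 7 4 8 13))^(-59) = (2 14 6 11 12 15 7 4 8 13)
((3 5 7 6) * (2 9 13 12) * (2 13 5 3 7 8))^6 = (13)(2 5)(8 9)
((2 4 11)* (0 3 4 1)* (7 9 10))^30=((0 3 4 11 2 1)(7 9 10))^30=(11)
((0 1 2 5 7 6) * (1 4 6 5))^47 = ((0 4 6)(1 2)(5 7))^47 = (0 6 4)(1 2)(5 7)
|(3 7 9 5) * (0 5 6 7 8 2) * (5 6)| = 8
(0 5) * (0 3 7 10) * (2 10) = (0 5 3 7 2 10) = [5, 1, 10, 7, 4, 3, 6, 2, 8, 9, 0]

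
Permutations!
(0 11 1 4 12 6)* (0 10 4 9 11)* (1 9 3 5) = (1 3 5)(4 12 6 10)(9 11) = [0, 3, 2, 5, 12, 1, 10, 7, 8, 11, 4, 9, 6]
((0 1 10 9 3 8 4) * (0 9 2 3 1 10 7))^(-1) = (0 7 1 9 4 8 3 2 10)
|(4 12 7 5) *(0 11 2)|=12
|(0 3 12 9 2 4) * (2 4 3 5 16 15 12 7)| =21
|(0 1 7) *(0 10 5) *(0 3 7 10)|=6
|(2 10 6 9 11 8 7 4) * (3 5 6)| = |(2 10 3 5 6 9 11 8 7 4)| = 10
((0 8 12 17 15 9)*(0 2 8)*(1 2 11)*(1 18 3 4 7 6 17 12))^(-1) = (1 8 2)(3 18 11 9 15 17 6 7 4)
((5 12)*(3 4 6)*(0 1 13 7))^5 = ((0 1 13 7)(3 4 6)(5 12))^5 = (0 1 13 7)(3 6 4)(5 12)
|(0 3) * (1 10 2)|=|(0 3)(1 10 2)|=6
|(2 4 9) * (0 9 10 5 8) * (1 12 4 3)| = |(0 9 2 3 1 12 4 10 5 8)| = 10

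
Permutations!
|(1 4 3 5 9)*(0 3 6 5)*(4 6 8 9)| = |(0 3)(1 6 5 4 8 9)| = 6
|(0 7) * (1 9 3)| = |(0 7)(1 9 3)| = 6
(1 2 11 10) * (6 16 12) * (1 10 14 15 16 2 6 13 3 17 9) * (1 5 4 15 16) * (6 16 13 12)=(1 16 6 2 11 14 13 3 17 9 5 4 15)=[0, 16, 11, 17, 15, 4, 2, 7, 8, 5, 10, 14, 12, 3, 13, 1, 6, 9]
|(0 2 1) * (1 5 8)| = |(0 2 5 8 1)| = 5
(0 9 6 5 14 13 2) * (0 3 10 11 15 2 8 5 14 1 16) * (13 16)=(0 9 6 14 16)(1 13 8 5)(2 3 10 11 15)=[9, 13, 3, 10, 4, 1, 14, 7, 5, 6, 11, 15, 12, 8, 16, 2, 0]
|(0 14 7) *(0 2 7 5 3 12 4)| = 6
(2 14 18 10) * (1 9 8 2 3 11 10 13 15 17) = [0, 9, 14, 11, 4, 5, 6, 7, 2, 8, 3, 10, 12, 15, 18, 17, 16, 1, 13] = (1 9 8 2 14 18 13 15 17)(3 11 10)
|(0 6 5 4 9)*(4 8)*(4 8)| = |(0 6 5 4 9)| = 5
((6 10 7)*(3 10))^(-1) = ((3 10 7 6))^(-1) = (3 6 7 10)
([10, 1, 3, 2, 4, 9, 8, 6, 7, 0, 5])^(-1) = (0 9 5 10)(2 3)(6 7 8)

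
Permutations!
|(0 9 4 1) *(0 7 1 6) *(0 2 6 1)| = 10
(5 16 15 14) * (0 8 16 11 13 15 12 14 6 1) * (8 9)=[9, 0, 2, 3, 4, 11, 1, 7, 16, 8, 10, 13, 14, 15, 5, 6, 12]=(0 9 8 16 12 14 5 11 13 15 6 1)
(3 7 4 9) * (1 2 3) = (1 2 3 7 4 9) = [0, 2, 3, 7, 9, 5, 6, 4, 8, 1]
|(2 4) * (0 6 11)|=|(0 6 11)(2 4)|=6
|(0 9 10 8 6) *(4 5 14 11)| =20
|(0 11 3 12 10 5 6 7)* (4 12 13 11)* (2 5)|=24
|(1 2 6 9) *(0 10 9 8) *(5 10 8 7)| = 14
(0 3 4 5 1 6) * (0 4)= (0 3)(1 6 4 5)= [3, 6, 2, 0, 5, 1, 4]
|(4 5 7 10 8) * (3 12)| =10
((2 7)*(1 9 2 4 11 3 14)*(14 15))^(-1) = (1 14 15 3 11 4 7 2 9)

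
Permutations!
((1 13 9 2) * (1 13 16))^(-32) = ((1 16)(2 13 9))^(-32) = (16)(2 13 9)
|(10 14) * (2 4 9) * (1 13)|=|(1 13)(2 4 9)(10 14)|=6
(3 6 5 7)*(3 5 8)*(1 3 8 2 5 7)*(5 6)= (8)(1 3 5)(2 6)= [0, 3, 6, 5, 4, 1, 2, 7, 8]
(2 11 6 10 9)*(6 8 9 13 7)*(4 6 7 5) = (2 11 8 9)(4 6 10 13 5) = [0, 1, 11, 3, 6, 4, 10, 7, 9, 2, 13, 8, 12, 5]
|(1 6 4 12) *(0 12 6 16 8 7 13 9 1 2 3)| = 12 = |(0 12 2 3)(1 16 8 7 13 9)(4 6)|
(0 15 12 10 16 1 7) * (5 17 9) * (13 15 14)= (0 14 13 15 12 10 16 1 7)(5 17 9)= [14, 7, 2, 3, 4, 17, 6, 0, 8, 5, 16, 11, 10, 15, 13, 12, 1, 9]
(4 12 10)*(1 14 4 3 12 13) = [0, 14, 2, 12, 13, 5, 6, 7, 8, 9, 3, 11, 10, 1, 4] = (1 14 4 13)(3 12 10)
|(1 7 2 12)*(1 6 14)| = |(1 7 2 12 6 14)| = 6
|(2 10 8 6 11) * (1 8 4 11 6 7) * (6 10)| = |(1 8 7)(2 6 10 4 11)| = 15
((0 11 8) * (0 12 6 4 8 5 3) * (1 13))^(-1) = ((0 11 5 3)(1 13)(4 8 12 6))^(-1) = (0 3 5 11)(1 13)(4 6 12 8)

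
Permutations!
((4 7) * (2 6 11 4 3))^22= ((2 6 11 4 7 3))^22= (2 7 11)(3 4 6)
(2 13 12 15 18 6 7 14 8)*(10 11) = (2 13 12 15 18 6 7 14 8)(10 11) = [0, 1, 13, 3, 4, 5, 7, 14, 2, 9, 11, 10, 15, 12, 8, 18, 16, 17, 6]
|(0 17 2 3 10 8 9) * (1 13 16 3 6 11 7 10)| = |(0 17 2 6 11 7 10 8 9)(1 13 16 3)| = 36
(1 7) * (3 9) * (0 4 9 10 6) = (0 4 9 3 10 6)(1 7) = [4, 7, 2, 10, 9, 5, 0, 1, 8, 3, 6]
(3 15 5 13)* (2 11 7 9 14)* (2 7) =[0, 1, 11, 15, 4, 13, 6, 9, 8, 14, 10, 2, 12, 3, 7, 5] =(2 11)(3 15 5 13)(7 9 14)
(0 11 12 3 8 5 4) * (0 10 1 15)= (0 11 12 3 8 5 4 10 1 15)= [11, 15, 2, 8, 10, 4, 6, 7, 5, 9, 1, 12, 3, 13, 14, 0]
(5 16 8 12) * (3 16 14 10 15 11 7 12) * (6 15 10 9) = (3 16 8)(5 14 9 6 15 11 7 12) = [0, 1, 2, 16, 4, 14, 15, 12, 3, 6, 10, 7, 5, 13, 9, 11, 8]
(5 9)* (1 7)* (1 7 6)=(1 6)(5 9)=[0, 6, 2, 3, 4, 9, 1, 7, 8, 5]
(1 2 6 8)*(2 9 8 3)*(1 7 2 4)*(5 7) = (1 9 8 5 7 2 6 3 4) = [0, 9, 6, 4, 1, 7, 3, 2, 5, 8]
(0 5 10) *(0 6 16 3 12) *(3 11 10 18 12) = [5, 1, 2, 3, 4, 18, 16, 7, 8, 9, 6, 10, 0, 13, 14, 15, 11, 17, 12] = (0 5 18 12)(6 16 11 10)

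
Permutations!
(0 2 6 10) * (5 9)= (0 2 6 10)(5 9)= [2, 1, 6, 3, 4, 9, 10, 7, 8, 5, 0]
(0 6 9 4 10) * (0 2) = [6, 1, 0, 3, 10, 5, 9, 7, 8, 4, 2] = (0 6 9 4 10 2)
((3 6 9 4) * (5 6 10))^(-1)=((3 10 5 6 9 4))^(-1)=(3 4 9 6 5 10)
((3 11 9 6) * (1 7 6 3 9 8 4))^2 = ((1 7 6 9 3 11 8 4))^2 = (1 6 3 8)(4 7 9 11)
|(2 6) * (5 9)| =2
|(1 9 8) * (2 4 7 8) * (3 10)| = |(1 9 2 4 7 8)(3 10)| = 6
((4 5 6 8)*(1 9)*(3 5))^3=((1 9)(3 5 6 8 4))^3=(1 9)(3 8 5 4 6)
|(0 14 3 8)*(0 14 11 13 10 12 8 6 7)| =|(0 11 13 10 12 8 14 3 6 7)| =10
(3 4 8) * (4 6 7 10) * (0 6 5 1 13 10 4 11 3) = (0 6 7 4 8)(1 13 10 11 3 5) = [6, 13, 2, 5, 8, 1, 7, 4, 0, 9, 11, 3, 12, 10]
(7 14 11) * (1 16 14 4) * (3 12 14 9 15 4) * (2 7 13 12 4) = (1 16 9 15 2 7 3 4)(11 13 12 14) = [0, 16, 7, 4, 1, 5, 6, 3, 8, 15, 10, 13, 14, 12, 11, 2, 9]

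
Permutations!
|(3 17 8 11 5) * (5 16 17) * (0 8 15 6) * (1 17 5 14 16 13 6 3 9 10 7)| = 10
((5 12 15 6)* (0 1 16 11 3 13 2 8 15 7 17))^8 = ((0 1 16 11 3 13 2 8 15 6 5 12 7 17))^8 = (0 15 16 5 3 7 2)(1 6 11 12 13 17 8)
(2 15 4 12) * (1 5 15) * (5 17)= [0, 17, 1, 3, 12, 15, 6, 7, 8, 9, 10, 11, 2, 13, 14, 4, 16, 5]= (1 17 5 15 4 12 2)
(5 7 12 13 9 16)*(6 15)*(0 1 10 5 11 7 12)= (0 1 10 5 12 13 9 16 11 7)(6 15)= [1, 10, 2, 3, 4, 12, 15, 0, 8, 16, 5, 7, 13, 9, 14, 6, 11]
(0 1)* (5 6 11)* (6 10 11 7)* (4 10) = (0 1)(4 10 11 5)(6 7) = [1, 0, 2, 3, 10, 4, 7, 6, 8, 9, 11, 5]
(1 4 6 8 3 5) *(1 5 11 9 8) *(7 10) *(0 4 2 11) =(0 4 6 1 2 11 9 8 3)(7 10) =[4, 2, 11, 0, 6, 5, 1, 10, 3, 8, 7, 9]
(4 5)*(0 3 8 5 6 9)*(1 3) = (0 1 3 8 5 4 6 9) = [1, 3, 2, 8, 6, 4, 9, 7, 5, 0]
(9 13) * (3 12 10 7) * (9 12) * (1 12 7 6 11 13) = (1 12 10 6 11 13 7 3 9) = [0, 12, 2, 9, 4, 5, 11, 3, 8, 1, 6, 13, 10, 7]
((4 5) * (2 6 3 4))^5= (6)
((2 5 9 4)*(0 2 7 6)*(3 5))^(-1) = (0 6 7 4 9 5 3 2)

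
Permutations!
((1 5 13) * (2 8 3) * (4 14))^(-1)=(1 13 5)(2 3 8)(4 14)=((1 5 13)(2 8 3)(4 14))^(-1)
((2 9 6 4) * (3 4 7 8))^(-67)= ((2 9 6 7 8 3 4))^(-67)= (2 7 4 6 3 9 8)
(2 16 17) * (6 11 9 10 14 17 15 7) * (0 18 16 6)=(0 18 16 15 7)(2 6 11 9 10 14 17)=[18, 1, 6, 3, 4, 5, 11, 0, 8, 10, 14, 9, 12, 13, 17, 7, 15, 2, 16]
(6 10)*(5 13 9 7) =(5 13 9 7)(6 10) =[0, 1, 2, 3, 4, 13, 10, 5, 8, 7, 6, 11, 12, 9]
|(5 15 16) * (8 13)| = 6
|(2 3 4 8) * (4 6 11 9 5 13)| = 9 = |(2 3 6 11 9 5 13 4 8)|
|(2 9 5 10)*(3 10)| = |(2 9 5 3 10)| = 5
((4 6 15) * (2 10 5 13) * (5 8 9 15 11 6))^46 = ((2 10 8 9 15 4 5 13)(6 11))^46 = (2 5 15 8)(4 9 10 13)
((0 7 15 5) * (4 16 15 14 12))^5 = ((0 7 14 12 4 16 15 5))^5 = (0 16 14 5 4 7 15 12)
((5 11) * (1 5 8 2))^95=((1 5 11 8 2))^95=(11)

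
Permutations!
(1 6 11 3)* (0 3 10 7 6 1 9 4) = [3, 1, 2, 9, 0, 5, 11, 6, 8, 4, 7, 10] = (0 3 9 4)(6 11 10 7)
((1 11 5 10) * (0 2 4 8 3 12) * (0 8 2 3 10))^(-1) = ((0 3 12 8 10 1 11 5)(2 4))^(-1) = (0 5 11 1 10 8 12 3)(2 4)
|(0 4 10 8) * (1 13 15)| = 12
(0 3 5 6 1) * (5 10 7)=(0 3 10 7 5 6 1)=[3, 0, 2, 10, 4, 6, 1, 5, 8, 9, 7]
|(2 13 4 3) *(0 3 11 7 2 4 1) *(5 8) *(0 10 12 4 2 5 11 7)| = |(0 3 2 13 1 10 12 4 7 5 8 11)| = 12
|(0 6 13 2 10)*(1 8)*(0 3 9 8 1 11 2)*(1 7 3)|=24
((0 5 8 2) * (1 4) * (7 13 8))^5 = ((0 5 7 13 8 2)(1 4))^5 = (0 2 8 13 7 5)(1 4)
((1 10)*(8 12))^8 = (12) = ((1 10)(8 12))^8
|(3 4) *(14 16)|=2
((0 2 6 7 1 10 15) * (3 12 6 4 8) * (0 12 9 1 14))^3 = (0 8 1 12 14 4 9 15 7 2 3 10 6)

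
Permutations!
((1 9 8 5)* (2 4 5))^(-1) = ((1 9 8 2 4 5))^(-1) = (1 5 4 2 8 9)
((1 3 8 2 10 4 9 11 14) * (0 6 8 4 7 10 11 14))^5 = (14)(7 10) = ((0 6 8 2 11)(1 3 4 9 14)(7 10))^5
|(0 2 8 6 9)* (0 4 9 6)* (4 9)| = 3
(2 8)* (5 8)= (2 5 8)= [0, 1, 5, 3, 4, 8, 6, 7, 2]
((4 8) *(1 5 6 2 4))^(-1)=(1 8 4 2 6 5)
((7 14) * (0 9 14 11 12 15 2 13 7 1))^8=(2 7 12)(11 15 13)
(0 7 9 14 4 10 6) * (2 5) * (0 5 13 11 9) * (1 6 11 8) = (0 7)(1 6 5 2 13 8)(4 10 11 9 14) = [7, 6, 13, 3, 10, 2, 5, 0, 1, 14, 11, 9, 12, 8, 4]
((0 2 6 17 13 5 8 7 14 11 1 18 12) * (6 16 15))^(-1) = (0 12 18 1 11 14 7 8 5 13 17 6 15 16 2)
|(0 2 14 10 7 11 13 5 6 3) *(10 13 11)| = 14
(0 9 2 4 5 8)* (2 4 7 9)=[2, 1, 7, 3, 5, 8, 6, 9, 0, 4]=(0 2 7 9 4 5 8)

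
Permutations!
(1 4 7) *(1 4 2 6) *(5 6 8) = (1 2 8 5 6)(4 7) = [0, 2, 8, 3, 7, 6, 1, 4, 5]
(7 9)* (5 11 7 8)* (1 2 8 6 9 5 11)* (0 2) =[2, 0, 8, 3, 4, 1, 9, 5, 11, 6, 10, 7] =(0 2 8 11 7 5 1)(6 9)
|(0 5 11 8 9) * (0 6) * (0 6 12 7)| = |(0 5 11 8 9 12 7)| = 7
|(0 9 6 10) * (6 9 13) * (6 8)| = 5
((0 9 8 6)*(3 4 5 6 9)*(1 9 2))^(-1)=((0 3 4 5 6)(1 9 8 2))^(-1)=(0 6 5 4 3)(1 2 8 9)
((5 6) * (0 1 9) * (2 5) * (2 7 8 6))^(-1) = (0 9 1)(2 5)(6 8 7) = ((0 1 9)(2 5)(6 7 8))^(-1)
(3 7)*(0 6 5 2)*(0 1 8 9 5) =(0 6)(1 8 9 5 2)(3 7) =[6, 8, 1, 7, 4, 2, 0, 3, 9, 5]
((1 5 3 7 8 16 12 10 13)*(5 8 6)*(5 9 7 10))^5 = ((1 8 16 12 5 3 10 13)(6 9 7))^5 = (1 3 16 13 5 8 10 12)(6 7 9)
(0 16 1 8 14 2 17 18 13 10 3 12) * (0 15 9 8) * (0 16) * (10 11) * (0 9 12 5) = (0 9 8 14 2 17 18 13 11 10 3 5)(1 16)(12 15) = [9, 16, 17, 5, 4, 0, 6, 7, 14, 8, 3, 10, 15, 11, 2, 12, 1, 18, 13]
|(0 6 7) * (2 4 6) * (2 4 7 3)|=6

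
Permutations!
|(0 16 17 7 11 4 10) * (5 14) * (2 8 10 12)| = |(0 16 17 7 11 4 12 2 8 10)(5 14)| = 10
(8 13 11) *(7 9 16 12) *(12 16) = (16)(7 9 12)(8 13 11) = [0, 1, 2, 3, 4, 5, 6, 9, 13, 12, 10, 8, 7, 11, 14, 15, 16]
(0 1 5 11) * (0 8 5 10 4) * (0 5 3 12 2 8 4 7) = (0 1 10 7)(2 8 3 12)(4 5 11) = [1, 10, 8, 12, 5, 11, 6, 0, 3, 9, 7, 4, 2]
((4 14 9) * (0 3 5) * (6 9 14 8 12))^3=((14)(0 3 5)(4 8 12 6 9))^3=(14)(4 6 8 9 12)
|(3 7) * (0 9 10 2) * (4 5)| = 4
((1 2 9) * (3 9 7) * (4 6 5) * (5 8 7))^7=((1 2 5 4 6 8 7 3 9))^7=(1 3 8 4 2 9 7 6 5)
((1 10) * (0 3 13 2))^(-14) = (0 13)(2 3)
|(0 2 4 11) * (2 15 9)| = 6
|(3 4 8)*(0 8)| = |(0 8 3 4)| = 4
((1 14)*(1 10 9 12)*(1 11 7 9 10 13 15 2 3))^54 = ((1 14 13 15 2 3)(7 9 12 11))^54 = (15)(7 12)(9 11)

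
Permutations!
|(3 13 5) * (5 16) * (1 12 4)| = |(1 12 4)(3 13 16 5)| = 12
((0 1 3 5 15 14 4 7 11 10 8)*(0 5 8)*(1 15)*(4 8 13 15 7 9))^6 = ((0 7 11 10)(1 3 13 15 14 8 5)(4 9))^6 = (0 11)(1 5 8 14 15 13 3)(7 10)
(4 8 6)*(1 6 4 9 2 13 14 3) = (1 6 9 2 13 14 3)(4 8) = [0, 6, 13, 1, 8, 5, 9, 7, 4, 2, 10, 11, 12, 14, 3]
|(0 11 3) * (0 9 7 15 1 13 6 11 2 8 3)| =11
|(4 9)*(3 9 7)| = |(3 9 4 7)| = 4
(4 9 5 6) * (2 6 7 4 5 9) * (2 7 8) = (9)(2 6 5 8)(4 7) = [0, 1, 6, 3, 7, 8, 5, 4, 2, 9]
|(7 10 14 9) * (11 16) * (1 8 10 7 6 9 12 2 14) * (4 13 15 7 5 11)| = |(1 8 10)(2 14 12)(4 13 15 7 5 11 16)(6 9)| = 42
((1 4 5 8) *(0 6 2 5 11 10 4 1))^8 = (0 5 6 8 2)(4 10 11)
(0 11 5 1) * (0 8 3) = (0 11 5 1 8 3) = [11, 8, 2, 0, 4, 1, 6, 7, 3, 9, 10, 5]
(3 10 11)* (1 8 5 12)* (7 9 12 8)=[0, 7, 2, 10, 4, 8, 6, 9, 5, 12, 11, 3, 1]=(1 7 9 12)(3 10 11)(5 8)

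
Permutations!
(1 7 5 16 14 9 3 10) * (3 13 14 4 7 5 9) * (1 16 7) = [0, 5, 2, 10, 1, 7, 6, 9, 8, 13, 16, 11, 12, 14, 3, 15, 4] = (1 5 7 9 13 14 3 10 16 4)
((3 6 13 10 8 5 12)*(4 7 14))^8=((3 6 13 10 8 5 12)(4 7 14))^8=(3 6 13 10 8 5 12)(4 14 7)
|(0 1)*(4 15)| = 2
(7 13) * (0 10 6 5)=[10, 1, 2, 3, 4, 0, 5, 13, 8, 9, 6, 11, 12, 7]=(0 10 6 5)(7 13)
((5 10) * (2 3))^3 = (2 3)(5 10)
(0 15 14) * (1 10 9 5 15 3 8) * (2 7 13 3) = (0 2 7 13 3 8 1 10 9 5 15 14) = [2, 10, 7, 8, 4, 15, 6, 13, 1, 5, 9, 11, 12, 3, 0, 14]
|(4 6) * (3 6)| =3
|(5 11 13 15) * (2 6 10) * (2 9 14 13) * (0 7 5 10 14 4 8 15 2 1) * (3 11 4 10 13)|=26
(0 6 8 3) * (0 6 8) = (0 8 3 6) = [8, 1, 2, 6, 4, 5, 0, 7, 3]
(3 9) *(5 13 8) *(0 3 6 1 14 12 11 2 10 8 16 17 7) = [3, 14, 10, 9, 4, 13, 1, 0, 5, 6, 8, 2, 11, 16, 12, 15, 17, 7] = (0 3 9 6 1 14 12 11 2 10 8 5 13 16 17 7)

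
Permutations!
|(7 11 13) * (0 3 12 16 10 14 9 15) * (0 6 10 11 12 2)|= 15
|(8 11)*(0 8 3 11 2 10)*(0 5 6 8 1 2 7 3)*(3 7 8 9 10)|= |(0 1 2 3 11)(5 6 9 10)|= 20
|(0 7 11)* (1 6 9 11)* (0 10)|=|(0 7 1 6 9 11 10)|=7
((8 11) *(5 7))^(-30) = ((5 7)(8 11))^(-30) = (11)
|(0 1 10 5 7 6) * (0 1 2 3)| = |(0 2 3)(1 10 5 7 6)| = 15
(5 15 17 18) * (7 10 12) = (5 15 17 18)(7 10 12) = [0, 1, 2, 3, 4, 15, 6, 10, 8, 9, 12, 11, 7, 13, 14, 17, 16, 18, 5]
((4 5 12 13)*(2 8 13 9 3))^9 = (2 8 13 4 5 12 9 3)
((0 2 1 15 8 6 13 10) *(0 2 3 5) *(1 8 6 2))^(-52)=(0 5 3)(1 13 15 10 6)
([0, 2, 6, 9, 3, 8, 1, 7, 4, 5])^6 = (3 9 5 8 4)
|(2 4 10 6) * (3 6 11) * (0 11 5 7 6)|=6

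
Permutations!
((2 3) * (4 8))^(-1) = ((2 3)(4 8))^(-1) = (2 3)(4 8)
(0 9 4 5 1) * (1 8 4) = [9, 0, 2, 3, 5, 8, 6, 7, 4, 1] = (0 9 1)(4 5 8)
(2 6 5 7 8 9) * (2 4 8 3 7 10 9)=(2 6 5 10 9 4 8)(3 7)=[0, 1, 6, 7, 8, 10, 5, 3, 2, 4, 9]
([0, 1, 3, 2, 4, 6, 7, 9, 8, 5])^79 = [0, 1, 3, 2, 4, 9, 5, 6, 8, 7]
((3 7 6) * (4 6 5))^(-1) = (3 6 4 5 7)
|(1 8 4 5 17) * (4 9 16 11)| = 8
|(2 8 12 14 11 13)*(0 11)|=|(0 11 13 2 8 12 14)|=7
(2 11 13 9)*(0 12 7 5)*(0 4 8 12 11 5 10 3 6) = (0 11 13 9 2 5 4 8 12 7 10 3 6) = [11, 1, 5, 6, 8, 4, 0, 10, 12, 2, 3, 13, 7, 9]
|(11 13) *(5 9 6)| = 6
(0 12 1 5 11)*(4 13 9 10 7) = [12, 5, 2, 3, 13, 11, 6, 4, 8, 10, 7, 0, 1, 9] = (0 12 1 5 11)(4 13 9 10 7)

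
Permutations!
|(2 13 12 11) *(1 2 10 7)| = 7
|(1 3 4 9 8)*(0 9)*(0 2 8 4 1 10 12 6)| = |(0 9 4 2 8 10 12 6)(1 3)| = 8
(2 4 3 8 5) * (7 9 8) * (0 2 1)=[2, 0, 4, 7, 3, 1, 6, 9, 5, 8]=(0 2 4 3 7 9 8 5 1)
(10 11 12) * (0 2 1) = (0 2 1)(10 11 12) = [2, 0, 1, 3, 4, 5, 6, 7, 8, 9, 11, 12, 10]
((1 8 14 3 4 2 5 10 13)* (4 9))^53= (1 3 2 13 14 4 10 8 9 5)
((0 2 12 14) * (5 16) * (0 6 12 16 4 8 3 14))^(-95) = (0 8)(2 3)(4 12)(5 6)(14 16)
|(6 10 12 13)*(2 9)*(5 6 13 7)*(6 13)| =6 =|(2 9)(5 13 6 10 12 7)|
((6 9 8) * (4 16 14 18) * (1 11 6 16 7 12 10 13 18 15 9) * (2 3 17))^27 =((1 11 6)(2 3 17)(4 7 12 10 13 18)(8 16 14 15 9))^27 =(4 10)(7 13)(8 14 9 16 15)(12 18)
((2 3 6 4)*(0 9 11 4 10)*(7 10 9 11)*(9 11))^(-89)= ((0 9 7 10)(2 3 6 11 4))^(-89)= (0 10 7 9)(2 3 6 11 4)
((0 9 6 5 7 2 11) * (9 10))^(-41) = (0 11 2 7 5 6 9 10)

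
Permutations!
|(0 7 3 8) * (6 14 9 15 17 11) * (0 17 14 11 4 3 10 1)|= 12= |(0 7 10 1)(3 8 17 4)(6 11)(9 15 14)|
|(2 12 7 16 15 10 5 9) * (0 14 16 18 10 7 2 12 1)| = 12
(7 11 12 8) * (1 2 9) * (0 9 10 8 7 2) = (0 9 1)(2 10 8)(7 11 12) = [9, 0, 10, 3, 4, 5, 6, 11, 2, 1, 8, 12, 7]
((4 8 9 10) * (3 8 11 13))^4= ((3 8 9 10 4 11 13))^4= (3 4 8 11 9 13 10)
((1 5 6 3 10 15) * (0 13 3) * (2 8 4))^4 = (0 15)(1 13)(2 8 4)(3 5)(6 10)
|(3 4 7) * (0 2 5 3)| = 6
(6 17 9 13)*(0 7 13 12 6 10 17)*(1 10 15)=(0 7 13 15 1 10 17 9 12 6)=[7, 10, 2, 3, 4, 5, 0, 13, 8, 12, 17, 11, 6, 15, 14, 1, 16, 9]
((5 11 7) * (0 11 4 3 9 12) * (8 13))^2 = (13)(0 7 4 9)(3 12 11 5)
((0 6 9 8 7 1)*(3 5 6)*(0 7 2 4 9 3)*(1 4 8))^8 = ((1 7 4 9)(2 8)(3 5 6))^8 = (9)(3 6 5)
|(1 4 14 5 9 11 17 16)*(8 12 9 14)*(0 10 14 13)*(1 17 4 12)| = |(0 10 14 5 13)(1 12 9 11 4 8)(16 17)| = 30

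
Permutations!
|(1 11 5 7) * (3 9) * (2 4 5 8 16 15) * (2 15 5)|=|(1 11 8 16 5 7)(2 4)(3 9)|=6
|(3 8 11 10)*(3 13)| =5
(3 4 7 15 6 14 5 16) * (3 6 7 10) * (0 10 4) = (0 10 3)(5 16 6 14)(7 15) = [10, 1, 2, 0, 4, 16, 14, 15, 8, 9, 3, 11, 12, 13, 5, 7, 6]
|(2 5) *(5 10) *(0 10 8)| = |(0 10 5 2 8)| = 5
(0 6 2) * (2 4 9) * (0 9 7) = (0 6 4 7)(2 9) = [6, 1, 9, 3, 7, 5, 4, 0, 8, 2]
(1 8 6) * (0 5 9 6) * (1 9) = (0 5 1 8)(6 9) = [5, 8, 2, 3, 4, 1, 9, 7, 0, 6]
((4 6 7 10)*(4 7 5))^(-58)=((4 6 5)(7 10))^(-58)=(10)(4 5 6)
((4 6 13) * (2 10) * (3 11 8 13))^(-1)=(2 10)(3 6 4 13 8 11)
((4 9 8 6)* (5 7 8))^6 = ((4 9 5 7 8 6))^6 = (9)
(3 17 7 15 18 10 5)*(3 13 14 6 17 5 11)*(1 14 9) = [0, 14, 2, 5, 4, 13, 17, 15, 8, 1, 11, 3, 12, 9, 6, 18, 16, 7, 10] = (1 14 6 17 7 15 18 10 11 3 5 13 9)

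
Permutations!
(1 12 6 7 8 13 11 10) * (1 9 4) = (1 12 6 7 8 13 11 10 9 4) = [0, 12, 2, 3, 1, 5, 7, 8, 13, 4, 9, 10, 6, 11]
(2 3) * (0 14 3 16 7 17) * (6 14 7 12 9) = (0 7 17)(2 16 12 9 6 14 3) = [7, 1, 16, 2, 4, 5, 14, 17, 8, 6, 10, 11, 9, 13, 3, 15, 12, 0]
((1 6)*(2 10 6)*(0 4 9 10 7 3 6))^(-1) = ((0 4 9 10)(1 2 7 3 6))^(-1) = (0 10 9 4)(1 6 3 7 2)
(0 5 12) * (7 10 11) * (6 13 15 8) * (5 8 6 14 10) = (0 8 14 10 11 7 5 12)(6 13 15) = [8, 1, 2, 3, 4, 12, 13, 5, 14, 9, 11, 7, 0, 15, 10, 6]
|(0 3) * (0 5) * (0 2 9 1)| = |(0 3 5 2 9 1)| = 6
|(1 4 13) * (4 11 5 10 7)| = 7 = |(1 11 5 10 7 4 13)|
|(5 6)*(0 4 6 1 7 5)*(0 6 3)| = 3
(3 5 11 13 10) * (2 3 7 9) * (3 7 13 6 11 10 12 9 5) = (2 7 5 10 13 12 9)(6 11) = [0, 1, 7, 3, 4, 10, 11, 5, 8, 2, 13, 6, 9, 12]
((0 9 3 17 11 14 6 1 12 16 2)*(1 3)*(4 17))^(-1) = ((0 9 1 12 16 2)(3 4 17 11 14 6))^(-1) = (0 2 16 12 1 9)(3 6 14 11 17 4)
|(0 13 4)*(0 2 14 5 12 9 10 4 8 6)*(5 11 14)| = 12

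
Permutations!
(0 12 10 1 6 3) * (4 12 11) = [11, 6, 2, 0, 12, 5, 3, 7, 8, 9, 1, 4, 10] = (0 11 4 12 10 1 6 3)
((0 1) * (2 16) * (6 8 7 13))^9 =((0 1)(2 16)(6 8 7 13))^9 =(0 1)(2 16)(6 8 7 13)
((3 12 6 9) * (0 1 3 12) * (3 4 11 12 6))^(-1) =(0 3 12 11 4 1)(6 9) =((0 1 4 11 12 3)(6 9))^(-1)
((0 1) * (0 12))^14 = (0 12 1)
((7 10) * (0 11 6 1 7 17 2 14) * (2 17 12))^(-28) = (17)(0 14 2 12 10 7 1 6 11)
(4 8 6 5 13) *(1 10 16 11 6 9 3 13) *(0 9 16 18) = (0 9 3 13 4 8 16 11 6 5 1 10 18) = [9, 10, 2, 13, 8, 1, 5, 7, 16, 3, 18, 6, 12, 4, 14, 15, 11, 17, 0]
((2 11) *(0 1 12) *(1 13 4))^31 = ((0 13 4 1 12)(2 11))^31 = (0 13 4 1 12)(2 11)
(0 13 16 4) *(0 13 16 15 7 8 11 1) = (0 16 4 13 15 7 8 11 1) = [16, 0, 2, 3, 13, 5, 6, 8, 11, 9, 10, 1, 12, 15, 14, 7, 4]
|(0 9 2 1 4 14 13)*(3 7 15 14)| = 10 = |(0 9 2 1 4 3 7 15 14 13)|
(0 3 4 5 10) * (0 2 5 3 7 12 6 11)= (0 7 12 6 11)(2 5 10)(3 4)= [7, 1, 5, 4, 3, 10, 11, 12, 8, 9, 2, 0, 6]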